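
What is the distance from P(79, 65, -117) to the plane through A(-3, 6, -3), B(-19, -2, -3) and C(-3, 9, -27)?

AB = (-16, -8, 0) and AC = (0, 3, -24), so a normal is n = AB × AC = (192, -384, -48).
d = |192·79 + (-384)·65 + (-48)·(-117) − (-2736)| / √(36864 + 147456 + 2304) = |-1440| / 432 = 10/3.

10/3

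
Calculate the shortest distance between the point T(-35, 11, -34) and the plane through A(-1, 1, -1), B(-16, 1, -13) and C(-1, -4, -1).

AB = (-15, 0, -12) and AC = (0, -5, 0), so a normal is n = AB × AC = (-60, 0, 75).
d = |(-60)·(-35) + 75·(-34) − (-15)| / √(3600 + 0 + 5625) = |-435| / (15√41) = 29√41/41.

29√41/41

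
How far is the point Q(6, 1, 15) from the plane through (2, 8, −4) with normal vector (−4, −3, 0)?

The plane has equation n·(r − (2, 8, −4)) = 0, i.e. n·r = -32.
n = (−4, −3, 0); n·P − (-32) = 5; |n| = 5; distance = 5/5 = 1.

1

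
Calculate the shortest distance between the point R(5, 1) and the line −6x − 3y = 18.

d = |(-6)·5 + (-3)·1 − 18| / √(36 + 9) = |-51|/(3√5) = 17/√5.

17√5/5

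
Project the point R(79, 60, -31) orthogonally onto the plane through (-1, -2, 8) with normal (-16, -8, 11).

n = (-16, -8, 11), |n|² = 441, and n·R − 120 = -2205.
t = -2205/441 = -5, so the foot is R − t·n = (79, 60, -31) − (-5)·(-16, -8, 11) = (-1, 20, 24).

(-1, 20, 24)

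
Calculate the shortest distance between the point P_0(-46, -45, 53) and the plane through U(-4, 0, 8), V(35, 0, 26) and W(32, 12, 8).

UV = (39, 0, 18) and UW = (36, 12, 0), so a normal is n = UV × UW = (-216, 648, 468).
Then n·(-46, -45, 53) - 4608 = 972.
|n| = √(46656 + 419904 + 219024) = 828, so the distance is |972|/828 = 27/23.

27/23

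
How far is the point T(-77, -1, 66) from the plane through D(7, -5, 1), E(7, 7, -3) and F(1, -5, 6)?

22√65/65

DE = (0, 12, -4) and DF = (-6, 0, 5), so a normal is n = DE × DF = (60, 24, 72).
Then n·(-77, -1, 66) - 372 = -264.
|n| = √(3600 + 576 + 5184) = 12√65, so the distance is |-264|/(12√65) = 22/√65.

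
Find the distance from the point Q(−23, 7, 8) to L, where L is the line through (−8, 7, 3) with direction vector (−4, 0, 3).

Direction vector d = (−4, 0, 3).
AP = (−15, 0, 5); AP·d = 75, |AP|² = 250, |d|² = 25.
distance² = |AP|² − (AP·d)²/|d|² = 250 − 5625/25 = 25, so the distance is 5.

5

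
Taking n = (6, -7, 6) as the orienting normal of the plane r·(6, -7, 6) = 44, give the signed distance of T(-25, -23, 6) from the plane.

3/11

n·T − 44 = 3.
|n| = 11, so the signed distance is 3/11.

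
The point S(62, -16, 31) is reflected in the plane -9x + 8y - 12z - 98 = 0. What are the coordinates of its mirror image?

(-10, 48, -65)

With n = (-9, 8, -12), the signed offset is (n·S − 98)/|n|² = -1156/289 = -4.
S' = S − 2t·n = (62, -16, 31) − (-8)·(-9, 8, -12) = (-10, 48, -65).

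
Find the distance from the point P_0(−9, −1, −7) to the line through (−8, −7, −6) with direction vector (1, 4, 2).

Direction vector d = (1, 4, 2).
AP = (−1, 6, −1); AP·d = 21, |AP|² = 38, |d|² = 21.
distance² = |AP|² − (AP·d)²/|d|² = 38 − 441/21 = 17, so the distance is √17.

√17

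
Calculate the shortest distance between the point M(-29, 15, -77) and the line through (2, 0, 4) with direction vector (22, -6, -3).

Direction vector d = (22, -6, -3).
AP = (-31, 15, -81), and AP × d = (-531, -1875, -144).
|AP × d|² = 3818322 and |d|² = 529, so the distance is √(3818322/529) = √7218 = 3√802.

3√802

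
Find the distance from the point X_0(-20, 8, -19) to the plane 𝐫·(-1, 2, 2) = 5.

7/3

Normal vector n = (-1, 2, 2), and n·(-20, 8, -19) - 5 = -7.
|n| = √(1 + 4 + 4) = 3, so the distance is |-7|/3 = 7/3.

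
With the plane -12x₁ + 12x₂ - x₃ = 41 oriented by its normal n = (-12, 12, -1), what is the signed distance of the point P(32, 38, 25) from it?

n·P − 41 = 6.
|n| = 17, so the signed distance is 6/17.

6/17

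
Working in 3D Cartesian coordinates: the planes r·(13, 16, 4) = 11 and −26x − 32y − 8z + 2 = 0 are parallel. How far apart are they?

Divide the second equation by -2 to match normals: 13x + 16y + 4z = 1.
With common normal n = (13, 16, 4) (|n| = 21), the distance is |11 − 1|/|n| = 10/21.

10/21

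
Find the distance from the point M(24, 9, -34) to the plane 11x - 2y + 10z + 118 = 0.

Normal vector n = (11, -2, 10), and n·(24, 9, -34) - (-118) = 24.
|n| = √(121 + 4 + 100) = 15, so the distance is |24|/15 = 8/5.

8/5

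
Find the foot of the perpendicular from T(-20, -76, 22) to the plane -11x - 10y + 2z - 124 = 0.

(24, -36, 14)

n = (-11, -10, 2), |n|² = 225, and n·T − 124 = 900.
t = 900/225 = 4, so the foot is T − t·n = (-20, -76, 22) − 4·(-11, -10, 2) = (24, -36, 14).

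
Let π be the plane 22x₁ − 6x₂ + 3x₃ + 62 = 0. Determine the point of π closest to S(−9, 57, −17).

The perpendicular from S has direction n = (22, −6, 3): r = (−9, 57, −17) + λ(22, −6, 3).
Substitute into the plane: n·(S + λn) = -62 gives -591 + 529λ = -62, so λ = 1.
Foot = (−9, 57, −17) + 1·(22, −6, 3) = (13, 51, −14).

(13, 51, -14)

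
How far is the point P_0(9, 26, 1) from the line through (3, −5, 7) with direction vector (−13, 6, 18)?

√1033

Direction vector d = (−13, 6, 18).
AP = (6, 31, −6); AP·d = 0, |AP|² = 1033, |d|² = 529.
distance² = |AP|² − (AP·d)²/|d|² = 1033 − 0/529 = 1033, so the distance is √1033.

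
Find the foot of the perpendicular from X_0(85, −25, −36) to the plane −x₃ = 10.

The perpendicular from X_0 has direction n = (0, 0, −1): r = (85, −25, −36) + μ(0, 0, −1).
Substitute into the plane: n·(X_0 + μn) = 10 gives 36 + 1μ = 10, so μ = -26.
Foot = (85, −25, −36) + (-26)·(0, 0, −1) = (85, −25, −10).

(85, -25, -10)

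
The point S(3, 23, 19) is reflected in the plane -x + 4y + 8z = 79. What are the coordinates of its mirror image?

With n = (-1, 4, 8), the signed offset is (n·S − 79)/|n|² = 162/81 = 2.
S' = S − 2t·n = (3, 23, 19) − 4·(-1, 4, 8) = (7, 7, -13).

(7, 7, -13)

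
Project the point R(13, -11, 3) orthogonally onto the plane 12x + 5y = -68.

n = (12, 5, 0), |n|² = 169, and n·R − (-68) = 169.
t = 169/169 = 1, so the foot is R − t·n = (13, -11, 3) − 1·(12, 5, 0) = (1, -16, 3).

(1, -16, 3)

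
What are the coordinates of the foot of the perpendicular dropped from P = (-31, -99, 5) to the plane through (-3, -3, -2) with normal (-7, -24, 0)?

The perpendicular from P has direction n = (-7, -24, 0): r = (-31, -99, 5) + λ(-7, -24, 0).
Substitute into the plane: n·(P + λn) = 93 gives 2593 + 625λ = 93, so λ = -4.
Foot = (-31, -99, 5) + (-4)·(-7, -24, 0) = (-3, -3, 5).

(-3, -3, 5)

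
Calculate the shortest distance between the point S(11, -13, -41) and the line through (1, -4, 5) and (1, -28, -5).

√1621

A direction vector is d = (0, -24, -10).
AP = (10, -9, -46); AP·d = 676, |AP|² = 2297, |d|² = 676.
distance² = |AP|² − (AP·d)²/|d|² = 2297 − 456976/676 = 1621, so the distance is √1621.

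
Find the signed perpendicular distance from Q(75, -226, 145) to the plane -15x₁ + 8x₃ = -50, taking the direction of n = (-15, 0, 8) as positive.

5

n·Q − (-50) = 85.
|n| = 17, so the signed distance is 85/17 = 5.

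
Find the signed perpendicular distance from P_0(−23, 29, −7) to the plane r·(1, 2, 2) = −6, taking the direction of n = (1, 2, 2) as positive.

9

n·P_0 − (-6) = 27.
|n| = 3, so the signed distance is 27/3 = 9.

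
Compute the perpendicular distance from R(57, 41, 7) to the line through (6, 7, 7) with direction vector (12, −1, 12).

51

Direction vector d = (12, −1, 12).
AP = (51, 34, 0); AP·d = 578, |AP|² = 3757, |d|² = 289.
distance² = |AP|² − (AP·d)²/|d|² = 3757 − 334084/289 = 2601, so the distance is 51.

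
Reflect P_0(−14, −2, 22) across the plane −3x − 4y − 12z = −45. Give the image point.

n = (−3, −4, −12), |n|² = 169, n·P_0 − (-45) = -169, so t = -169/169 = -1.
Foot F = P_0 − (-1)·n = (−17, −6, 10); the reflection is 2F − P_0 = (−20, −10, −2).

(-20, -10, -2)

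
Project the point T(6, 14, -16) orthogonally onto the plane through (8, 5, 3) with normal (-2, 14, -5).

n = (-2, 14, -5), |n|² = 225, and n·T − 39 = 225.
t = 225/225 = 1, so the foot is T − t·n = (6, 14, -16) − 1·(-2, 14, -5) = (8, 0, -11).

(8, 0, -11)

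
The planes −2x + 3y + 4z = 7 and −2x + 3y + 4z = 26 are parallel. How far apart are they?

Both planes have normal n = (−2, 3, 4), |n| = √29. Any point on the first plane is at distance |26 − 7|/|n| = 19/√29 from the second.

19√29/29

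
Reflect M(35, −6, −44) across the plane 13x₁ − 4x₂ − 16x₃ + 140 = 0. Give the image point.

With n = (13, −4, −16), the signed offset is (n·M − (-140))/|n|² = 1323/441 = 3.
M' = M − 2t·n = (35, −6, −44) − 6·(13, −4, −16) = (−43, 18, 52).

(-43, 18, 52)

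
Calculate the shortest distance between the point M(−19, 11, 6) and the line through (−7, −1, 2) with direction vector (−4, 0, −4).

4√17

Direction vector d = (−4, 0, −4).
AP = (−12, 12, 4), and AP × d = (−48, −64, 48).
|AP × d|² = 8704 and |d|² = 32, so the distance is √(8704/32) = √272 = 4√17.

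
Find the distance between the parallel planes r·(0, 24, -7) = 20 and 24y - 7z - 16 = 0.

Both planes have normal n = (0, 24, -7), |n| = 25. Any point on the first plane is at distance |16 − 20|/|n| = 4/25 from the second.

4/25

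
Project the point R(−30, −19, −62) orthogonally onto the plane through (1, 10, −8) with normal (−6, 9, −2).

The perpendicular from R has direction n = (−6, 9, −2): r = (−30, −19, −62) + λ(−6, 9, −2).
Substitute into the plane: n·(R + λn) = 100 gives 133 + 121λ = 100, so λ = -3/11.
Foot = (−30, −19, −62) + (-3/11)·(−6, 9, −2) = (−312/11, −236/11, −676/11).

(-312/11, -236/11, -676/11)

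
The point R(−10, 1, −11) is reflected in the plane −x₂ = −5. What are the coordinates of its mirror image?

With n = (0, −1, 0), the signed offset is (n·R − (-5))/|n|² = 4/1 = 4.
R' = R − 2t·n = (−10, 1, −11) − 8·(0, −1, 0) = (−10, 9, −11).

(-10, 9, -11)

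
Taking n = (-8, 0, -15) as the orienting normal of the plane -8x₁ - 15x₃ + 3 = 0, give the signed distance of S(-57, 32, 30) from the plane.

n·S − (-3) = 9.
|n| = 17, so the signed distance is 9/17.

9/17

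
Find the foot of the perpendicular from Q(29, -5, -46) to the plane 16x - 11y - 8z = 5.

n = (16, -11, -8), |n|² = 441, and n·Q − 5 = 882.
t = 882/441 = 2, so the foot is Q − t·n = (29, -5, -46) − 2·(16, -11, -8) = (-3, 17, -30).

(-3, 17, -30)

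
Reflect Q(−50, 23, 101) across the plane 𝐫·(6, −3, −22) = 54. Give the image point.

(10, -7, -119)

n = (6, −3, −22), |n|² = 529, n·Q − 54 = -2645, so t = -2645/529 = -5.
Foot F = Q − (-5)·n = (−20, 8, −9); the reflection is 2F − Q = (10, −7, −119).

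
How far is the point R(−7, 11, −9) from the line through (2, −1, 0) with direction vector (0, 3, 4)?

Direction vector d = (0, 3, 4).
AP = (−9, 12, −9), and AP × d = (75, 36, −27).
|AP × d|² = 7650 and |d|² = 25, so the distance is √(7650/25) = √306 = 3√34.

3√34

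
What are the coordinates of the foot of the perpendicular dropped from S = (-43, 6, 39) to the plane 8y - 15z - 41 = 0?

n = (0, 8, -15), |n|² = 289, and n·S − 41 = -578.
t = -578/289 = -2, so the foot is S − t·n = (-43, 6, 39) − (-2)·(0, 8, -15) = (-43, 22, 9).

(-43, 22, 9)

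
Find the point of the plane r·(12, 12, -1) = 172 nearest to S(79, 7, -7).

The perpendicular from S has direction n = (12, 12, -1): r = (79, 7, -7) + μ(12, 12, -1).
Substitute into the plane: n·(S + μn) = 172 gives 1039 + 289μ = 172, so μ = -3.
Foot = (79, 7, -7) + (-3)·(12, 12, -1) = (43, -29, -4).

(43, -29, -4)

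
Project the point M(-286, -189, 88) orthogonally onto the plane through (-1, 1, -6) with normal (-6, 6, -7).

(-3194/11, -2031/11, 912/11)

n = (-6, 6, -7), |n|² = 121, and n·M − 54 = -88.
t = -88/121 = -8/11, so the foot is M − t·n = (-286, -189, 88) − (-8/11)·(-6, 6, -7) = (-3194/11, -2031/11, 912/11).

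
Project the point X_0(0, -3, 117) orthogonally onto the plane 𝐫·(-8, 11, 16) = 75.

The perpendicular from X_0 has direction n = (-8, 11, 16): r = (0, -3, 117) + t(-8, 11, 16).
Substitute into the plane: n·(X_0 + tn) = 75 gives 1839 + 441t = 75, so t = -4.
Foot = (0, -3, 117) + (-4)·(-8, 11, 16) = (32, -47, 53).

(32, -47, 53)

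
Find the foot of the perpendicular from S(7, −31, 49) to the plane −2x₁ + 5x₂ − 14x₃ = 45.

The perpendicular from S has direction n = (−2, 5, −14): r = (7, −31, 49) + λ(−2, 5, −14).
Substitute into the plane: n·(S + λn) = 45 gives -855 + 225λ = 45, so λ = 4.
Foot = (7, −31, 49) + 4·(−2, 5, −14) = (−1, −11, −7).

(-1, -11, -7)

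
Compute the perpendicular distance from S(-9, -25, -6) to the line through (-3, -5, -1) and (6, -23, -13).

√217

A direction vector is d = (9, -18, -12).
AP = (-6, -20, -5); AP·d = 366, |AP|² = 461, |d|² = 549.
distance² = |AP|² − (AP·d)²/|d|² = 461 − 133956/549 = 217, so the distance is √217.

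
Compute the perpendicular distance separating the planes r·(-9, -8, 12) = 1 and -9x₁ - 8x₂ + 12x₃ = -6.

Both planes have normal n = (-9, -8, 12), |n| = 17. Any point on the first plane is at distance |(-6) − 1|/|n| = 7/17 from the second.

7/17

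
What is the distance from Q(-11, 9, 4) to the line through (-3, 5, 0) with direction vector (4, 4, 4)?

4√6

Direction vector d = (4, 4, 4).
AP = (-8, 4, 4), and AP × d = (0, 48, -48).
|AP × d|² = 4608 and |d|² = 48, so the distance is √(4608/48) = √96 = 4√6.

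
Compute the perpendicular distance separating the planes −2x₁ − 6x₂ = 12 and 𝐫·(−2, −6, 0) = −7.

With common normal n = (−2, −6, 0) (|n| = 2√10), the distance is |12 − (-7)|/|n| = 19/(2√10).

19/(2√10)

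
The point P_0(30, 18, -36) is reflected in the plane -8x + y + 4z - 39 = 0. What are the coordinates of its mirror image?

(-50, 28, 4)

n = (-8, 1, 4), |n|² = 81, n·P_0 − 39 = -405, so t = -405/81 = -5.
Foot F = P_0 − (-5)·n = (-10, 23, -16); the reflection is 2F − P_0 = (-50, 28, 4).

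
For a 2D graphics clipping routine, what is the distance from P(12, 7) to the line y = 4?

The normal to the line is n = (0, 1) with |n| = 1.
|n·P − 4| = |7 − 4| = 3, so the distance is 3/1 = 3.

3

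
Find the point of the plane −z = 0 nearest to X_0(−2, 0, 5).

The perpendicular from X_0 has direction n = (0, 0, −1): r = (−2, 0, 5) + t(0, 0, −1).
Substitute into the plane: n·(X_0 + tn) = 0 gives -5 + 1t = 0, so t = 5.
Foot = (−2, 0, 5) + 5·(0, 0, −1) = (−2, 0, 0).

(-2, 0, 0)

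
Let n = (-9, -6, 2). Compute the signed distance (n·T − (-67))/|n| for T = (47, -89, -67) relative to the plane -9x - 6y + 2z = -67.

4

n·T − (-67) = 44.
|n| = 11, so the signed distance is 44/11 = 4.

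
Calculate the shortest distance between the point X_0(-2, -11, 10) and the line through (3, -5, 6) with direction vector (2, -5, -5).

Direction vector d = (2, -5, -5).
AP = (-5, -6, 4); AP·d = 0, |AP|² = 77, |d|² = 54.
distance² = |AP|² − (AP·d)²/|d|² = 77 − 0/54 = 77, so the distance is √77.

√77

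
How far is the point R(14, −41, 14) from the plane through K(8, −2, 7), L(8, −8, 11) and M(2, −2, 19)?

KL = (0, −6, 4) and KM = (−6, 0, 12), so a normal is n = KL × KM = (−72, −24, −36).
Then n·(14, −41, 14) − (−780) = 252.
|n| = √(5184 + 576 + 1296) = 84, so the distance is |252|/84 = 3.

3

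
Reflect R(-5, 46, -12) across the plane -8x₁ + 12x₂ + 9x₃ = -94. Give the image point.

(27, -2, -48)

n = (-8, 12, 9), |n|² = 289, n·R − (-94) = 578, so t = 578/289 = 2.
Foot F = R − 2·n = (11, 22, -30); the reflection is 2F − R = (27, -2, -48).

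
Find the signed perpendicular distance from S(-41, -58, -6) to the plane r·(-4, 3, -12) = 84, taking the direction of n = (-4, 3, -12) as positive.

-22/13

n·S − 84 = -22.
|n| = 13, so the signed distance is -22/13.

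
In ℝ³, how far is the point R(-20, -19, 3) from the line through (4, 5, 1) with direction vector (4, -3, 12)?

34

Direction vector d = (4, -3, 12).
AP = (-24, -24, 2); AP·d = 0, |AP|² = 1156, |d|² = 169.
distance² = |AP|² − (AP·d)²/|d|² = 1156 − 0/169 = 1156, so the distance is 34.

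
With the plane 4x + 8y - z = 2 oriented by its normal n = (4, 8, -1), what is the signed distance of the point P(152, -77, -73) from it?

n·P − 2 = 63.
|n| = 9, so the signed distance is 63/9 = 7.

7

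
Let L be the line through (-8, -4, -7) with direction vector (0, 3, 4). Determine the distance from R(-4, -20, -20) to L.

Direction vector d = (0, 3, 4).
AP = (4, -16, -13), and AP × d = (-25, -16, 12).
|AP × d|² = 1025 and |d|² = 25, so the distance is √(1025/25) = √41.

√41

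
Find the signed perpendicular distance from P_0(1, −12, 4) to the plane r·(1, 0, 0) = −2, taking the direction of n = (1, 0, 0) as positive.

3

n·P_0 − (-2) = 3.
|n| = 1, so the signed distance is 3/1 = 3.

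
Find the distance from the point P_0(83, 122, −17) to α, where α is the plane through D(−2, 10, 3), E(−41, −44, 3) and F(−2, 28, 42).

2

DE = (−39, −54, 0) and DF = (0, 18, 39), so a normal is n = DE × DF = (−2106, 1521, −702).
n = (−2106, 1521, −702); n·P − 17316 = 5382; |n| = 2691; distance = 5382/2691 = 2.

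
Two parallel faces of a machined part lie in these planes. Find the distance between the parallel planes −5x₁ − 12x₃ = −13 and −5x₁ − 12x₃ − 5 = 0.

18/13

Both planes have normal n = (−5, 0, −12), |n| = 13. Any point on the first plane is at distance |5 − (-13)|/|n| = 18/13 from the second.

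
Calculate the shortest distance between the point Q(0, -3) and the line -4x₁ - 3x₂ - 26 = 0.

17/5

The normal to the line is n = (-4, -3) with |n| = 5.
|n·Q − 26| = |9 − 26| = 17, so the distance is 17/5.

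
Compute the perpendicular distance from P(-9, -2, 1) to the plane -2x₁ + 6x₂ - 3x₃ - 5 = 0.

2/7

d = |(-2)·(-9) + 6·(-2) + (-3)·1 − 5| / √(4 + 36 + 9) = |-2| / 7 = 2/7.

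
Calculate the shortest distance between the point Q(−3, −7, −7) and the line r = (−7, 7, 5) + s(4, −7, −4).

4√2

Direction vector d = (4, −7, −4).
AP = (4, −14, −12), and AP × d = (−28, −32, 28).
|AP × d|² = 2592 and |d|² = 81, so the distance is √(2592/81) = √32 = 4√2.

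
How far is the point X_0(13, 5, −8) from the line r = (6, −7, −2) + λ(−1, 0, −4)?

2√53

Direction vector d = (−1, 0, −4).
AP = (7, 12, −6), and AP × d = (−48, 34, 12).
|AP × d|² = 3604 and |d|² = 17, so the distance is √(3604/17) = √212 = 2√53.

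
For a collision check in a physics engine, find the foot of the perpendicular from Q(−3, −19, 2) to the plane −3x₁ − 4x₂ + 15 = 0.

The perpendicular from Q has direction n = (−3, −4, 0): r = (−3, −19, 2) + μ(−3, −4, 0).
Substitute into the plane: n·(Q + μn) = -15 gives 85 + 25μ = -15, so μ = -4.
Foot = (−3, −19, 2) + (-4)·(−3, −4, 0) = (9, −3, 2).

(9, -3, 2)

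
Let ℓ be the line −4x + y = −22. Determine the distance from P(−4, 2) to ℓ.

The normal to the line is n = (−4, 1) with |n| = √17.
|n·P − (-22)| = |18 − (-22)| = 40, so the distance is 40/√17.

40√17/17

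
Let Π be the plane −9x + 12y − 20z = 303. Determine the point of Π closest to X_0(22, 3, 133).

(-23, 63, 33)

n = (−9, 12, −20), |n|² = 625, and n·X_0 − 303 = -3125.
t = -3125/625 = -5, so the foot is X_0 − t·n = (22, 3, 133) − (-5)·(−9, 12, −20) = (−23, 63, 33).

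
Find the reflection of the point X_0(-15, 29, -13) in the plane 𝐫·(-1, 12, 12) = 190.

(-253/17, 469/17, -245/17)

With n = (-1, 12, 12), the signed offset is (n·X_0 − 190)/|n|² = 17/289 = 1/17.
X_0' = X_0 − 2t·n = (-15, 29, -13) − (2/17)·(-1, 12, 12) = (-253/17, 469/17, -245/17).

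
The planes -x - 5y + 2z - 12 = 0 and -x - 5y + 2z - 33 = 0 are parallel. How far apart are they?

With common normal n = (-1, -5, 2) (|n| = √30), the distance is |12 − 33|/|n| = 21/√30 = 7√30/10.

21/√30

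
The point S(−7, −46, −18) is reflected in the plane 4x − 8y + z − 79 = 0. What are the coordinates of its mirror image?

n = (4, −8, 1), |n|² = 81, n·S − 79 = 243, so t = 243/81 = 3.
Foot F = S − 3·n = (−19, −22, −21); the reflection is 2F − S = (−31, 2, −24).

(-31, 2, -24)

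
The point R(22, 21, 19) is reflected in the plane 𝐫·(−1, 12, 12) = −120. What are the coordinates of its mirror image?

(26, -27, -29)

With n = (−1, 12, 12), the signed offset is (n·R − (-120))/|n|² = 578/289 = 2.
R' = R − 2t·n = (22, 21, 19) − 4·(−1, 12, 12) = (26, −27, −29).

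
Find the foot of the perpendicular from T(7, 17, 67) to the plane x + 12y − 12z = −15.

The perpendicular from T has direction n = (1, 12, −12): r = (7, 17, 67) + λ(1, 12, −12).
Substitute into the plane: n·(T + λn) = -15 gives -593 + 289λ = -15, so λ = 2.
Foot = (7, 17, 67) + 2·(1, 12, −12) = (9, 41, 43).

(9, 41, 43)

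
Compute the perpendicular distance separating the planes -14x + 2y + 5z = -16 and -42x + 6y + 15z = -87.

13/15

Divide the second equation by 3 to match normals: -14x + 2y + 5z = -29.
Both planes have normal n = (-14, 2, 5), |n| = 15. Any point on the first plane is at distance |(-29) − (-16)|/|n| = 13/15 from the second.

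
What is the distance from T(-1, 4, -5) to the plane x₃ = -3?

2

d = |1·(-5) − (-3)| / √(0 + 0 + 1) = |-2| / 1 = 2.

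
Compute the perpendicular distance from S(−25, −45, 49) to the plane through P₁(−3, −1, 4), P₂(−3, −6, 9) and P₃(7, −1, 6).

P₁P₂ = (0, −5, 5) and P₁P₃ = (10, 0, 2), so a normal is n = P₁P₂ × P₁P₃ = (−10, 50, 50).
n = (−10, 50, 50); n·P − 180 = 270; |n| = 10√51; distance = 270/(10√51) = 27/√51.

9√51/17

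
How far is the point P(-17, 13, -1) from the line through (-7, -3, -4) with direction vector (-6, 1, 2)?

Direction vector d = (-6, 1, 2).
AP = (-10, 16, 3); AP·d = 82, |AP|² = 365, |d|² = 41.
distance² = |AP|² − (AP·d)²/|d|² = 365 − 6724/41 = 201, so the distance is √201.

√201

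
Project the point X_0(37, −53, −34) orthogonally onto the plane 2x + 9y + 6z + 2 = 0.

(47, -8, -4)

The perpendicular from X_0 has direction n = (2, 9, 6): r = (37, −53, −34) + μ(2, 9, 6).
Substitute into the plane: n·(X_0 + μn) = -2 gives -607 + 121μ = -2, so μ = 5.
Foot = (37, −53, −34) + 5·(2, 9, 6) = (47, −8, −4).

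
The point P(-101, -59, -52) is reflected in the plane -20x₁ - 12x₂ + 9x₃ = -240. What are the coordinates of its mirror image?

(59, 37, -124)

With n = (-20, -12, 9), the signed offset is (n·P − (-240))/|n|² = 2500/625 = 4.
P' = P − 2t·n = (-101, -59, -52) − 8·(-20, -12, 9) = (59, 37, -124).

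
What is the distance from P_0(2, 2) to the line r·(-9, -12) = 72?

38/5

d = |(-9)·2 + (-12)·2 − 72| / √(81 + 144) = |-114|/15 = 38/5.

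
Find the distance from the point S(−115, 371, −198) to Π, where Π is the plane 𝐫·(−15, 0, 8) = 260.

7

d = |(-15)·(-115) + 8·(-198) − 260| / √(225 + 0 + 64) = |-119| / 17 = 7.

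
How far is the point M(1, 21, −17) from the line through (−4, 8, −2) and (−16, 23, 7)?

A direction vector is d = (−12, 15, 9).
AP = (5, 13, −15), and AP × d = (342, 135, 231).
|AP × d|² = 188550 and |d|² = 450, so the distance is √(188550/450) = √419.

√419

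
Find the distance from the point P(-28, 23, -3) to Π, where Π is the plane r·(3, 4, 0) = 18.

n = (3, 4, 0); n·P − 18 = -10; |n| = 5; distance = 10/5 = 2.

2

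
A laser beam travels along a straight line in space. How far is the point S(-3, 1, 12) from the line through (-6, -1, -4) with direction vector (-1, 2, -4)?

Direction vector d = (-1, 2, -4).
AP = (3, 2, 16), and AP × d = (-40, -4, 8).
|AP × d|² = 1680 and |d|² = 21, so the distance is √(1680/21) = √80 = 4√5.

4√5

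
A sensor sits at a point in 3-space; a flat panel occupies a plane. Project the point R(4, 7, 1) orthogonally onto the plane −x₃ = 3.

(4, 7, -3)

The perpendicular from R has direction n = (0, 0, −1): r = (4, 7, 1) + μ(0, 0, −1).
Substitute into the plane: n·(R + μn) = 3 gives -1 + 1μ = 3, so μ = 4.
Foot = (4, 7, 1) + 4·(0, 0, −1) = (4, 7, −3).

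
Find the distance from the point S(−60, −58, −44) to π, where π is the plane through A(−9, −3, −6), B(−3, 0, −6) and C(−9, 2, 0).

13√70/70

AB = (6, 3, 0) and AC = (0, 5, 6), so a normal is n = AB × AC = (18, −36, 30).
Then n·(−60, −58, −44) − (−234) = −78.
|n| = √(324 + 1296 + 900) = 6√70, so the distance is |-78|/(6√70) = 13/√70.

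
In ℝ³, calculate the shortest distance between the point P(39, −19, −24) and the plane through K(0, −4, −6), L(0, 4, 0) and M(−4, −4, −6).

27/5

KL = (0, 8, 6) and KM = (−4, 0, 0), so a normal is n = KL × KM = (0, −24, 32).
d = |(-24)·(-19) + 32·(-24) − (-96)| / √(0 + 576 + 1024) = |-216| / 40 = 27/5.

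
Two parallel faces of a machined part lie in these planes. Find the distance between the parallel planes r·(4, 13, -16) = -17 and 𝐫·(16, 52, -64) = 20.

Divide the second equation by 4 to match normals: 4x + 13y - 16z = 5.
Both planes have normal n = (4, 13, -16), |n| = 21. Any point on the first plane is at distance |5 − (-17)|/|n| = 22/21 from the second.

22/21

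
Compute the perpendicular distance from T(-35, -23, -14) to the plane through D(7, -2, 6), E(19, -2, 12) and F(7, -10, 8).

17√21/21

DE = (12, 0, 6) and DF = (0, -8, 2), so a normal is n = DE × DF = (48, -24, -96).
n = (48, -24, -96); n·P − (-192) = 408; |n| = 24√21; distance = 408/(24√21) = 17/√21.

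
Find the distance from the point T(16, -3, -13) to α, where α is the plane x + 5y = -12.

n = (1, 5, 0); n·P − (-12) = 13; |n| = √26; distance = 13/√26.

13/√26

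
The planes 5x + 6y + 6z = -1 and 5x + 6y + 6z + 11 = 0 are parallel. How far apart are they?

Both planes have normal n = (5, 6, 6), |n| = √97. Any point on the first plane is at distance |(-11) − (-1)|/|n| = 10/√97 from the second.

10√97/97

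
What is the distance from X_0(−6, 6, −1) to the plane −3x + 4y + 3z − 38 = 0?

√34/34

d = |(-3)·(-6) + 4·6 + 3·(-1) − 38| / √(9 + 16 + 9) = |1| / √34 = √34/34.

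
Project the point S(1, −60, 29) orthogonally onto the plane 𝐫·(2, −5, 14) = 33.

(-5, -45, -13)

The perpendicular from S has direction n = (2, −5, 14): r = (1, −60, 29) + μ(2, −5, 14).
Substitute into the plane: n·(S + μn) = 33 gives 708 + 225μ = 33, so μ = -3.
Foot = (1, −60, 29) + (-3)·(2, −5, 14) = (−5, −45, −13).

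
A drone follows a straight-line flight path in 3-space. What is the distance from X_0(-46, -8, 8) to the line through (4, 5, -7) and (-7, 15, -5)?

√1994

A direction vector is d = (-11, 10, 2).
AP = (-50, -13, 15), and AP × d = (-176, -65, -643).
|AP × d|² = 448650 and |d|² = 225, so the distance is √(448650/225) = √1994.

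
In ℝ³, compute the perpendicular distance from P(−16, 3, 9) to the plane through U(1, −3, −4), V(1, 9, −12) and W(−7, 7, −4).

17√77/77

UV = (0, 12, −8) and UW = (−8, 10, 0), so a normal is n = UV × UW = (80, 64, 96).
d = |80·(-16) + 64·3 + 96·9 − (-496)| / √(6400 + 4096 + 9216) = |272| / (16√77) = 17√77/77.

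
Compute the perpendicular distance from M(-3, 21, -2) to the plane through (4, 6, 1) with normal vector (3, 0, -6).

The plane has equation n·(r − (4, 6, 1)) = 0, i.e. n·r = 6.
n = (3, 0, -6); n·P − 6 = -3; |n| = 3√5; distance = 3/(3√5) = 1/√5.

1/√5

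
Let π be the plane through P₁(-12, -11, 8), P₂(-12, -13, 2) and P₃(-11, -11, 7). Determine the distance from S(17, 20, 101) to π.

P₁P₂ = (0, -2, -6) and P₁P₃ = (1, 0, -1), so a normal is n = P₁P₂ × P₁P₃ = (2, -6, 2).
Then n·(17, 20, 101) - 58 = 58.
|n| = √(4 + 36 + 4) = 2√11, so the distance is |58|/(2√11) = 29√11/11.

29√11/11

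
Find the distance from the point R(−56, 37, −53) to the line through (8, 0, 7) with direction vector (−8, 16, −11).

Direction vector d = (−8, 16, −11).
AP = (−64, 37, −60), and AP × d = (553, −224, −728).
|AP × d|² = 885969 and |d|² = 441, so the distance is √(885969/441) = √2009 = 7√41.

7√41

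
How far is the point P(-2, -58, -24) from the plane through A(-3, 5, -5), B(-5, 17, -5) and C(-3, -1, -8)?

19/√41

AB = (-2, 12, 0) and AC = (0, -6, -3), so a normal is n = AB × AC = (-36, -6, 12).
Then n·(-2, -58, -24) - 18 = 114.
|n| = √(1296 + 36 + 144) = 6√41, so the distance is |114|/(6√41) = 19√41/41.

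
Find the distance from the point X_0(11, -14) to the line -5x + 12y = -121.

102/13

The normal to the line is n = (-5, 12) with |n| = 13.
|n·X_0 − (-121)| = |-223 − (-121)| = 102, so the distance is 102/13.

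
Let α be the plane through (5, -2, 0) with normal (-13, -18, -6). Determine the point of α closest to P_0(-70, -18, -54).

(-31, 36, -36)

The perpendicular from P_0 has direction n = (-13, -18, -6): r = (-70, -18, -54) + λ(-13, -18, -6).
Substitute into the plane: n·(P_0 + λn) = -29 gives 1558 + 529λ = -29, so λ = -3.
Foot = (-70, -18, -54) + (-3)·(-13, -18, -6) = (-31, 36, -36).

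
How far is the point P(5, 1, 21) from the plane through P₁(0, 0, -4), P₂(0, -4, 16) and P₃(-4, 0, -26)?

1/3

P₁P₂ = (0, -4, 20) and P₁P₃ = (-4, 0, -22), so a normal is n = P₁P₂ × P₁P₃ = (88, -80, -16).
n = (88, -80, -16); n·P − 64 = -40; |n| = 120; distance = 40/120 = 1/3.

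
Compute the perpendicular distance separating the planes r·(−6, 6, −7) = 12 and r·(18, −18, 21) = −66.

10/11

Divide the second equation by -3 to match normals: −6x + 6y − 7z = 22.
Both planes have normal n = (−6, 6, −7), |n| = 11. Any point on the first plane is at distance |22 − 12|/|n| = 10/11 from the second.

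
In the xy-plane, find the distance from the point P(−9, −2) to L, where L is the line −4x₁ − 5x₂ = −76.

122√41/41

d = |(-4)·(-9) + (-5)·(-2) − (-76)| / √(16 + 25) = |122|/√41 = 122/√41.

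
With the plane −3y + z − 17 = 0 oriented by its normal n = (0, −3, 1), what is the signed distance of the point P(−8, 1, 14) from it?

n·P − 17 = -6.
|n| = √10, so the signed distance is -6/√10.

-6/√10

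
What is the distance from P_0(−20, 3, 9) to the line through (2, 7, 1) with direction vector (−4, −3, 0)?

Direction vector d = (−4, −3, 0).
AP = (−22, −4, 8), and AP × d = (24, −32, 50).
|AP × d|² = 4100 and |d|² = 25, so the distance is √(4100/25) = √164 = 2√41.

2√41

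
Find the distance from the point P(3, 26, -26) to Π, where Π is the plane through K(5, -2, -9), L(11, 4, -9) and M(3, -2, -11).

KL = (6, 6, 0) and KM = (-2, 0, -2), so a normal is n = KL × KM = (-12, 12, 12).
Then n·(3, 26, -26) - (-192) = 156.
|n| = √(144 + 144 + 144) = 12√3, so the distance is |156|/(12√3) = 13/√3.

13√3/3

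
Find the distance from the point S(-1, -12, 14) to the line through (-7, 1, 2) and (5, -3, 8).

A direction vector is d = (12, -4, 6).
AP = (6, -13, 12); AP·d = 196, |AP|² = 349, |d|² = 196.
distance² = |AP|² − (AP·d)²/|d|² = 349 − 38416/196 = 153, so the distance is 3√17.

3√17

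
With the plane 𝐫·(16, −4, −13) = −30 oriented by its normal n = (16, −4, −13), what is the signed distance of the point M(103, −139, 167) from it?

n·M − (-30) = 63.
|n| = 21, so the signed distance is 63/21 = 3.

3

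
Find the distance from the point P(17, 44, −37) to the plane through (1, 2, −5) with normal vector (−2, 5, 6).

The plane has equation n·(r − (1, 2, −5)) = 0, i.e. n·r = -22.
Then n·(17, 44, −37) − (−22) = −14.
|n| = √(4 + 25 + 36) = √65, so the distance is |-14|/√65 = 14√65/65.

14/√65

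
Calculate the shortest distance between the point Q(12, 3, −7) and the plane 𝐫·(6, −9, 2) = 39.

8/11

n = (6, −9, 2); n·P − 39 = -8; |n| = 11; distance = 8/11.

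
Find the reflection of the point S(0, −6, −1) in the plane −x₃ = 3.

n = (0, 0, −1), |n|² = 1, n·S − 3 = -2, so t = -2/1 = -2.
Foot F = S − (-2)·n = (0, −6, −3); the reflection is 2F − S = (0, −6, −5).

(0, -6, -5)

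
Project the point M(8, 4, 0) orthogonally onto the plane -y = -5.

(8, 5, 0)

The perpendicular from M has direction n = (0, -1, 0): r = (8, 4, 0) + λ(0, -1, 0).
Substitute into the plane: n·(M + λn) = -5 gives -4 + 1λ = -5, so λ = -1.
Foot = (8, 4, 0) + (-1)·(0, -1, 0) = (8, 5, 0).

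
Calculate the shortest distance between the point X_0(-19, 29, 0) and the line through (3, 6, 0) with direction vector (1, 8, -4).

√689

Direction vector d = (1, 8, -4).
AP = (-22, 23, 0), and AP × d = (-92, -88, -199).
|AP × d|² = 55809 and |d|² = 81, so the distance is √(55809/81) = √689.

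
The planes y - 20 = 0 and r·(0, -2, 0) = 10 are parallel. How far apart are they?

25

Divide the second equation by -2 to match normals: y = -5.
Both planes have normal n = (0, 1, 0), |n| = 1. Any point on the first plane is at distance |(-5) − 20|/|n| = 25/1 = 25 from the second.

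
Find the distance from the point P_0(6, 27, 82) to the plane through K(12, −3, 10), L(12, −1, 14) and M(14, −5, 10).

KL = (0, 2, 4) and KM = (2, −2, 0), so a normal is n = KL × KM = (8, 8, −4).
Then n·(6, 27, 82) − 32 = −96.
|n| = √(64 + 64 + 16) = 12, so the distance is |-96|/12 = 8.

8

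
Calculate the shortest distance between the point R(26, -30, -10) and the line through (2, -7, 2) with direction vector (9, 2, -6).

3√85

Direction vector d = (9, 2, -6).
AP = (24, -23, -12), and AP × d = (162, 36, 255).
|AP × d|² = 92565 and |d|² = 121, so the distance is √(92565/121) = √765 = 3√85.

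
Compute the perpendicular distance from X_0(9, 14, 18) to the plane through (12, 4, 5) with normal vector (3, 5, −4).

11/(5√2)

The plane has equation n·(r − (12, 4, 5)) = 0, i.e. n·r = 36.
d = |3·9 + 5·14 + (-4)·18 − 36| / √(9 + 25 + 16) = |-11| / (5√2) = 11/(5√2).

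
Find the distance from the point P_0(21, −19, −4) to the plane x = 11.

10

d = |1·21 − 11| / √(1 + 0 + 0) = |10| / 1 = 10.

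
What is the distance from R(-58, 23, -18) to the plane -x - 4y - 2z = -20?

22√21/21

Normal vector n = (-1, -4, -2), and n·(-58, 23, -18) - (-20) = 22.
|n| = √(1 + 16 + 4) = √21, so the distance is |22|/√21 = 22/√21.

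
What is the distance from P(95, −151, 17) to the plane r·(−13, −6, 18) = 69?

Normal vector n = (−13, −6, 18), and n·(95, −151, 17) − 69 = −92.
|n| = √(169 + 36 + 324) = 23, so the distance is |-92|/23 = 4.

4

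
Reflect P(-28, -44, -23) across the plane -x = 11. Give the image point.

(6, -44, -23)

n = (-1, 0, 0), |n|² = 1, n·P − 11 = 17, so t = 17/1 = 17.
Foot F = P − 17·n = (-11, -44, -23); the reflection is 2F − P = (6, -44, -23).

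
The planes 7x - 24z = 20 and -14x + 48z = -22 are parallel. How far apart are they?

9/25

Divide the second equation by -2 to match normals: 7x - 24z = 11.
With common normal n = (7, 0, -24) (|n| = 25), the distance is |20 − 11|/|n| = 9/25.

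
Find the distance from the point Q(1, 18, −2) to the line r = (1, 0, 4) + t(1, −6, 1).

3√2

Direction vector d = (1, −6, 1).
AP = (0, 18, −6), and AP × d = (−18, −6, −18).
|AP × d|² = 684 and |d|² = 38, so the distance is √(684/38) = √18 = 3√2.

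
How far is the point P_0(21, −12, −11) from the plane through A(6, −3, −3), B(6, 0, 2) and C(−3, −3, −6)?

6√35/35

AB = (0, 3, 5) and AC = (−9, 0, −3), so a normal is n = AB × AC = (−9, −45, 27).
Then n·(21, −12, −11) − 0 = 54.
|n| = √(81 + 2025 + 729) = 9√35, so the distance is |54|/(9√35) = 6/√35.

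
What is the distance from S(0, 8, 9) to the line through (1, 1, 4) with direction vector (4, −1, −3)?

Direction vector d = (4, −1, −3).
AP = (−1, 7, 5), and AP × d = (−16, 17, −27).
|AP × d|² = 1274 and |d|² = 26, so the distance is √(1274/26) = √49 = 7.

7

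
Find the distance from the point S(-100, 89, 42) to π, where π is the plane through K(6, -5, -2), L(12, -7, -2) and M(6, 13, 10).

KL = (6, -2, 0) and KM = (0, 18, 12), so a normal is n = KL × KM = (-24, -72, 108).
d = |(-24)·(-100) + (-72)·89 + 108·42 − 0| / √(576 + 5184 + 11664) = |528| / 132 = 4.

4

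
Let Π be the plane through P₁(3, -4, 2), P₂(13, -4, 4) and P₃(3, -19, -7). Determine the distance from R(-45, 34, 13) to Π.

11/√35

P₁P₂ = (10, 0, 2) and P₁P₃ = (0, -15, -9), so a normal is n = P₁P₂ × P₁P₃ = (30, 90, -150).
Then n·(-45, 34, 13) - (-570) = 330.
|n| = √(900 + 8100 + 22500) = 30√35, so the distance is |330|/(30√35) = 11/√35.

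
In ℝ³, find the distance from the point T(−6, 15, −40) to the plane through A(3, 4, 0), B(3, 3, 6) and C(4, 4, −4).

AB = (0, −1, 6) and AC = (1, 0, −4), so a normal is n = AB × AC = (4, 6, 1).
n = (4, 6, 1); n·P − 36 = -10; |n| = √53; distance = 10/√53 = 10√53/53.

10/√53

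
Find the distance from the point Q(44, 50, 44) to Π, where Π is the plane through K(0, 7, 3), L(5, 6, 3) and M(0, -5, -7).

13√62/62

KL = (5, -1, 0) and KM = (0, -12, -10), so a normal is n = KL × KM = (10, 50, -60).
Then n·(44, 50, 44) - 170 = 130.
|n| = √(100 + 2500 + 3600) = 10√62, so the distance is |130|/(10√62) = 13/√62.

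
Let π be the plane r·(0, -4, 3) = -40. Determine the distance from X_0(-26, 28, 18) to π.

18/5

n = (0, -4, 3); n·P − (-40) = -18; |n| = 5; distance = 18/5.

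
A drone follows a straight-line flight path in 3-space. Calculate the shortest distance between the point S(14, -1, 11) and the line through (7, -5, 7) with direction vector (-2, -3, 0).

√29

Direction vector d = (-2, -3, 0).
AP = (7, 4, 4); AP·d = -26, |AP|² = 81, |d|² = 13.
distance² = |AP|² − (AP·d)²/|d|² = 81 − 676/13 = 29, so the distance is √29.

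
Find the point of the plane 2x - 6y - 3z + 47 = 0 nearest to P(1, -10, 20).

n = (2, -6, -3), |n|² = 49, and n·P − (-47) = 49.
t = 49/49 = 1, so the foot is P − t·n = (1, -10, 20) − 1·(2, -6, -3) = (-1, -4, 23).

(-1, -4, 23)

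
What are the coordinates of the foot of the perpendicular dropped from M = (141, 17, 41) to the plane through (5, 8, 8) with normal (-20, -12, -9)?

(41, -43, -4)

n = (-20, -12, -9), |n|² = 625, and n·M − (-268) = -3125.
t = -3125/625 = -5, so the foot is M − t·n = (141, 17, 41) − (-5)·(-20, -12, -9) = (41, -43, -4).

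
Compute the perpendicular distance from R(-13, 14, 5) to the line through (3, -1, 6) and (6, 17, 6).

A direction vector is d = (3, 18, 0).
AP = (-16, 15, -1), and AP × d = (18, -3, -333).
|AP × d|² = 111222 and |d|² = 333, so the distance is √(111222/333) = √334.

√334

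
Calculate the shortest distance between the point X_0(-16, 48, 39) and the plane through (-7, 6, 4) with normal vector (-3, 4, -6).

15/√61

The plane has equation n·(r − (-7, 6, 4)) = 0, i.e. n·r = 21.
Then n·(-16, 48, 39) - 21 = -15.
|n| = √(9 + 16 + 36) = √61, so the distance is |-15|/√61 = 15√61/61.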